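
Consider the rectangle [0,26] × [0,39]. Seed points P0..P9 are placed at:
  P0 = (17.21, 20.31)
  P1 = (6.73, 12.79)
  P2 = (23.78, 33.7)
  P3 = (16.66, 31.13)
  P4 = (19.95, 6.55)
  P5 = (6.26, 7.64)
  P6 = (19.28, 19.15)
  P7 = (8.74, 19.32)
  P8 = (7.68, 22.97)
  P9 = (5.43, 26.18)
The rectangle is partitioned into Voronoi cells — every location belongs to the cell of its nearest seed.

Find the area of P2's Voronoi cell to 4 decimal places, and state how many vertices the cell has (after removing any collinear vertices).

1. box [0,26]×[0,39]: [(0, 0) (26, 0) (26, 39) (0, 39)]
2. ⊥bis P2·P0 via (20.495,27.005): [(0, 37.0612) (26, 24.3039) (26, 39) (0, 39)]  |A|=216.2542
3. ⊥bis P2·P1 via (15.255,23.245): [(0, 37.0612) (26, 24.3039) (26, 39) (0, 39)]  |A|=216.2542
4. ⊥bis P2·P3 via (20.22,32.415): [(22.5339, 26.0046) (26, 24.3039) (26, 39) (17.8431, 39)]  |A|=78.4704
5. ⊥bis P2·P4 via (21.865,20.125): [(22.5339, 26.0046) (26, 24.3039) (26, 39) (17.8431, 39)]  |A|=78.4704
6. ⊥bis P2·P5 via (15.02,20.67): [(22.5339, 26.0046) (26, 24.3039) (26, 39) (17.8431, 39)]  |A|=78.4704
7. ⊥bis P2·P6 via (21.53,26.425): [(22.4892, 26.1283) (26, 25.0425) (26, 39) (17.8431, 39)]  |A|=76.9973
8. ⊥bis P2·P7 via (16.26,26.51): [(22.4892, 26.1283) (26, 25.0425) (26, 39) (17.8431, 39)]  |A|=76.9973
9. ⊥bis P2·P8 via (15.73,28.335): [(22.4892, 26.1283) (26, 25.0425) (26, 39) (17.8431, 39)]  |A|=76.9973
10. ⊥bis P2·P9 via (14.605,29.94): [(22.4892, 26.1283) (26, 25.0425) (26, 39) (17.8431, 39)]  |A|=76.9973
11. canonical 4-gon: [(22.4892, 26.1283) (26, 25.0425) (26, 39) (17.8431, 39)]
12. shoelace: 76.9973

Area of P2's cell: 76.9973 (4 vertices)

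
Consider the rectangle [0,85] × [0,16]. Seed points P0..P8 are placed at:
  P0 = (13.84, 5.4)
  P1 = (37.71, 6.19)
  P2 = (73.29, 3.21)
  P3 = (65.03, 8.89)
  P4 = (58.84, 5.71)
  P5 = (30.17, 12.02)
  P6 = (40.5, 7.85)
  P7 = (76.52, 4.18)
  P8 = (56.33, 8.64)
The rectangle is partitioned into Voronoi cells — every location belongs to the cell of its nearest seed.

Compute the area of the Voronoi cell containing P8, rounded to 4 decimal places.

1. box [0,85]×[0,16]: [(0, 0) (85, 0) (85, 16) (0, 16)]
2. ⊥bis P8·P0 via (35.085,7.02): [(35.6203, 0) (85, 0) (85, 16) (34.4002, 16)]  |A|=799.8357
3. ⊥bis P8·P1 via (47.02,7.415): [(47.9957, 0) (85, 0) (85, 16) (45.8904, 16)]  |A|=608.9116
4. ⊥bis P8·P2 via (64.81,5.925): [(47.9957, 0) (62.913, 0) (68.0357, 16) (45.8904, 16)]  |A|=296.5011
5. ⊥bis P8·P3 via (60.68,8.765): [(47.9957, 0) (60.9319, 0) (60.4721, 16) (45.8904, 16)]  |A|=220.1433
6. ⊥bis P8·P4 via (57.585,7.175): [(47.9957, 0) (49.2094, 0) (60.6502, 9.8008) (60.4721, 16) (45.8904, 16)]  |A|=162.6982
7. ⊥bis P8·P5 via (43.25,10.33): [(47.9957, 0) (49.2094, 0) (60.6502, 9.8008) (60.4721, 16) (45.8904, 16)]  |A|=162.6982
8. ⊥bis P8·P6 via (48.415,8.245): [(48.8265, 0) (49.2094, 0) (60.6502, 9.8008) (60.4721, 16) (48.028, 16)]  |A|=138.951
9. ⊥bis P8·P7 via (66.425,6.41): [(48.8265, 0) (49.2094, 0) (60.6502, 9.8008) (60.4721, 16) (48.028, 16)]  |A|=138.951
10. canonical 5-gon: [(48.8265, 0) (49.2094, 0) (60.6502, 9.8008) (60.4721, 16) (48.028, 16)]
11. shoelace: 138.951

Area of P8's cell: 138.9510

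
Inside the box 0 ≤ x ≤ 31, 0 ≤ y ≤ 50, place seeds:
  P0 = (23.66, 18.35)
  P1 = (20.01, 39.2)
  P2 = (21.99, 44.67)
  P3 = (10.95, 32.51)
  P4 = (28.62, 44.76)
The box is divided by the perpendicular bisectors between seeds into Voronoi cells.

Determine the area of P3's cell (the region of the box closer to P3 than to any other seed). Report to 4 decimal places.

1. box [0,31]×[0,50]: [(0, 0) (31, 0) (31, 50) (0, 50)]
2. ⊥bis P3·P0 via (17.305,25.43): [(0, 9.8971) (31, 37.7226) (31, 50) (0, 50)]  |A|=811.8951
3. ⊥bis P3·P1 via (15.48,35.855): [(0, 9.8971) (20.837, 28.6003) (5.0352, 50) (0, 50)]  |A|=471.6875
4. ⊥bis P3·P2 via (16.47,38.59): [(0, 9.8971) (20.837, 28.6003) (7.3391, 46.8799) (3.9025, 50) (0, 50)]  |A|=469.9204
5. ⊥bis P3·P4 via (19.785,38.635): [(0, 9.8971) (20.837, 28.6003) (7.3391, 46.8799) (3.9025, 50) (0, 50)]  |A|=469.9204
6. canonical 5-gon: [(0, 9.8971) (20.837, 28.6003) (7.3391, 46.8799) (3.9025, 50) (0, 50)]
7. shoelace: 469.9204

Area of P3's cell: 469.9204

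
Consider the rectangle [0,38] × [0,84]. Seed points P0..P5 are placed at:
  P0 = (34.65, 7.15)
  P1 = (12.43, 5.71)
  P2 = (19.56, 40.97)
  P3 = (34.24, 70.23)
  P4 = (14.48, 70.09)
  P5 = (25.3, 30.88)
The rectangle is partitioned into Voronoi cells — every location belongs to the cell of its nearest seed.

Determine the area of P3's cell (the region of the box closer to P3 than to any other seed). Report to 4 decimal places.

1. box [0,38]×[0,84]: [(0, 0) (38, 0) (38, 84) (0, 84)]
2. ⊥bis P3·P0 via (34.445,38.69): [(0, 38.4661) (38, 38.7131) (38, 84) (0, 84)]  |A|=1725.5947
3. ⊥bis P3·P1 via (23.335,37.97): [(0, 45.858) (21.4548, 38.6056) (38, 38.7131) (38, 84) (0, 84)]  |A|=1646.2986
4. ⊥bis P3·P2 via (26.9,55.6): [(0, 69.096) (38, 50.031) (38, 84) (0, 84)]  |A|=928.587
5. ⊥bis P3·P4 via (24.36,70.16): [(24.4545, 56.8269) (38, 50.031) (38, 84) (24.2619, 84)]  |A|=416.7164
6. ⊥bis P3·P5 via (29.77,50.555): [(24.4545, 56.8269) (38, 50.031) (38, 84) (24.2619, 84)]  |A|=416.7164
7. canonical 4-gon: [(24.4545, 56.8269) (38, 50.031) (38, 84) (24.2619, 84)]
8. shoelace: 416.7164

Area of P3's cell: 416.7164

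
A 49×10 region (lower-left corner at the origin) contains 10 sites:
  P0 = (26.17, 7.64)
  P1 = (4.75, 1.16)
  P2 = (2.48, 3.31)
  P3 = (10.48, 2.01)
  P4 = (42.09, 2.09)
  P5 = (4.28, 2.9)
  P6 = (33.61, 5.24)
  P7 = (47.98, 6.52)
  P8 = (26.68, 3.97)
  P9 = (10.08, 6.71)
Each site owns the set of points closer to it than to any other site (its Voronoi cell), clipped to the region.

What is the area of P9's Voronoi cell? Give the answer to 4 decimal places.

1. box [0,49]×[0,10]: [(0, 0) (49, 0) (49, 10) (0, 10)]
2. ⊥bis P9·P0 via (18.125,7.175): [(0, 0) (18.5397, 0) (17.9617, 10) (0, 10)]  |A|=182.5071
3. ⊥bis P9·P1 via (7.415,3.935): [(11.5124, 0) (18.5397, 0) (17.9617, 10) (1.0997, 10)]  |A|=119.4467
4. ⊥bis P9·P2 via (6.28,5.01): [(6.2682, 5.0363) (11.5124, 0) (18.5397, 0) (17.9617, 10) (4.0476, 10)]  |A|=112.1303
5. ⊥bis P9·P3 via (10.28,4.36): [(6.2682, 5.0363) (7.2417, 4.1014) (18.2485, 5.0382) (17.9617, 10) (4.0476, 10)]  |A|=69.8559
6. ⊥bis P9·P4 via (26.085,4.4): [(6.2682, 5.0363) (7.2417, 4.1014) (18.2485, 5.0382) (17.9617, 10) (4.0476, 10)]  |A|=69.8559
7. ⊥bis P9·P5 via (7.18,4.805): [(4.6459, 8.6627) (7.621, 4.1337) (18.2485, 5.0382) (17.9617, 10) (4.0476, 10)]  |A|=67.9423
8. ⊥bis P9·P6 via (21.845,5.975): [(4.6459, 8.6627) (7.621, 4.1337) (18.2485, 5.0382) (17.9617, 10) (4.0476, 10)]  |A|=67.9423
9. ⊥bis P9·P7 via (29.03,6.615): [(4.6459, 8.6627) (7.621, 4.1337) (18.2485, 5.0382) (17.9617, 10) (4.0476, 10)]  |A|=67.9423
10. ⊥bis P9·P8 via (18.38,5.34): [(4.6459, 8.6627) (7.621, 4.1337) (18.2485, 5.0382) (17.9617, 10) (4.0476, 10)]  |A|=67.9423
11. canonical 5-gon: [(4.6459, 8.6627) (7.621, 4.1337) (18.2485, 5.0382) (17.9617, 10) (4.0476, 10)]
12. shoelace: 67.9423

Area of P9's cell: 67.9423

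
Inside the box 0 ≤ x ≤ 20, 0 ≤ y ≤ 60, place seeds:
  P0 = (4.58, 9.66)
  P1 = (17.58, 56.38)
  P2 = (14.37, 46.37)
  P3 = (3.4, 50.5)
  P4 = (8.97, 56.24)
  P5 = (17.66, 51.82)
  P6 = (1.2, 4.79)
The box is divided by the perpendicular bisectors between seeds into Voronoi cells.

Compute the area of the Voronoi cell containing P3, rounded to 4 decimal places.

1. box [0,20]×[0,60]: [(0, 0) (20, 0) (20, 60) (0, 60)]
2. ⊥bis P3·P0 via (3.99,30.08): [(0, 29.9647) (20, 30.5426) (20, 60) (0, 60)]  |A|=594.927
3. ⊥bis P3·P1 via (10.49,53.44): [(0, 29.9647) (19.985, 30.5421) (7.7698, 60) (0, 60)]  |A|=414.5683
4. ⊥bis P3·P2 via (8.885,48.435): [(0, 29.9647) (1.9525, 30.0211) (10.6364, 53.087) (7.7698, 60) (0, 60)]  |A|=208.8631
5. ⊥bis P3·P4 via (6.185,53.37): [(0, 59.3718) (0, 29.9647) (1.9525, 30.0211) (9.5233, 50.1305)]  |A|=159.4454
6. ⊥bis P3·P5 via (10.53,51.16): [(0, 59.3718) (0, 29.9647) (1.9525, 30.0211) (9.5233, 50.1305)]  |A|=159.4454
7. ⊥bis P3·P6 via (2.3,27.645): [(0, 59.3718) (0, 29.9647) (1.9525, 30.0211) (9.5233, 50.1305)]  |A|=159.4454
8. canonical 4-gon: [(0, 59.3718) (0, 29.9647) (1.9525, 30.0211) (9.5233, 50.1305)]
9. shoelace: 159.4454

Area of P3's cell: 159.4454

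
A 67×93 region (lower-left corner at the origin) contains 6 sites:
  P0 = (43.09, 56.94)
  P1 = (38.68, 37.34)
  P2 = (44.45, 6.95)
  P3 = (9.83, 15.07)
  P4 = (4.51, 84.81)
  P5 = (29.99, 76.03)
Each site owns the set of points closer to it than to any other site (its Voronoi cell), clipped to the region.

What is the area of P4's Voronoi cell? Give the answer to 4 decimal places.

1. box [0,67]×[0,93]: [(0, 0) (67, 0) (67, 93) (0, 93)]
2. ⊥bis P4·P0 via (23.8,70.875): [(0, 37.929) (39.783, 93) (0, 93)]  |A|=1095.4438
3. ⊥bis P4·P1 via (21.595,61.075): [(0, 45.5304) (11.4399, 53.7651) (39.783, 93) (0, 93)]  |A|=1051.9642
4. ⊥bis P4·P2 via (24.48,45.88): [(0, 45.5304) (11.4399, 53.7651) (39.783, 93) (0, 93)]  |A|=1051.9642
5. ⊥bis P4·P3 via (7.17,49.94): [(0, 49.393) (6.0022, 49.8509) (11.4399, 53.7651) (39.783, 93) (0, 93)]  |A|=1040.3721
6. ⊥bis P4·P5 via (17.25,80.42): [(0, 49.393) (6.0022, 49.8509) (6.952, 50.5346) (21.5849, 93) (0, 93)]  |A|=611.7165
7. canonical 5-gon: [(0, 49.393) (6.0022, 49.8509) (6.952, 50.5346) (21.5849, 93) (0, 93)]
8. shoelace: 611.7165

Area of P4's cell: 611.7165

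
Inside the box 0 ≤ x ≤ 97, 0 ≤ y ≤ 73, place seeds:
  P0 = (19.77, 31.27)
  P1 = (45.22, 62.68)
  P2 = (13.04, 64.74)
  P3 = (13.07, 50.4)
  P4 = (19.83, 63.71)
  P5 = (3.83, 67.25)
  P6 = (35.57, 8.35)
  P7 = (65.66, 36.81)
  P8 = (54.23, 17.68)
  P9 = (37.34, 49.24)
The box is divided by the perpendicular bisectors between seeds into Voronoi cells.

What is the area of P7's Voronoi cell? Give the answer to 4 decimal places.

Area of P7's cell: 2046.4202

1. box [0,97]×[0,73]: [(0, 0) (97, 0) (97, 73) (0, 73)]
2. ⊥bis P7·P0 via (42.715,34.04): [(46.8244, 0) (97, 0) (97, 73) (38.0116, 73)]  |A|=3984.4845
3. ⊥bis P7·P1 via (55.44,49.745): [(42.0922, 39.1988) (46.8244, 0) (97, 0) (97, 73) (84.8728, 73)]  |A|=3192.5032
4. ⊥bis P7·P2 via (39.35,50.775): [(42.0922, 39.1988) (46.8244, 0) (97, 0) (97, 73) (84.8728, 73)]  |A|=3192.5032
5. ⊥bis P7·P3 via (39.365,43.605): [(42.0922, 39.1988) (46.8244, 0) (97, 0) (97, 73) (84.8728, 73)]  |A|=3192.5032
6. ⊥bis P7·P4 via (42.745,50.26): [(42.0922, 39.1988) (46.8244, 0) (97, 0) (97, 73) (84.8728, 73)]  |A|=3192.5032
7. ⊥bis P7·P5 via (34.745,52.03): [(42.0922, 39.1988) (46.8244, 0) (97, 0) (97, 73) (84.8728, 73)]  |A|=3192.5032
8. ⊥bis P7·P6 via (50.615,22.58): [(42.0922, 39.1988) (43.145, 30.4778) (71.9718, 0) (97, 0) (97, 73) (84.8728, 73)]  |A|=2809.2847
9. ⊥bis P7·P8 via (59.945,27.245): [(42.0922, 39.1988) (42.2597, 37.8118) (97, 5.105) (97, 73) (84.8728, 73)]  |A|=2104.1638
10. ⊥bis P7·P9 via (51.5,43.025): [(53.9236, 48.5469) (47.7675, 34.521) (97, 5.105) (97, 73) (84.8728, 73)]  |A|=2046.4202
11. canonical 5-gon: [(53.9236, 48.5469) (47.7675, 34.521) (97, 5.105) (97, 73) (84.8728, 73)]
12. shoelace: 2046.4202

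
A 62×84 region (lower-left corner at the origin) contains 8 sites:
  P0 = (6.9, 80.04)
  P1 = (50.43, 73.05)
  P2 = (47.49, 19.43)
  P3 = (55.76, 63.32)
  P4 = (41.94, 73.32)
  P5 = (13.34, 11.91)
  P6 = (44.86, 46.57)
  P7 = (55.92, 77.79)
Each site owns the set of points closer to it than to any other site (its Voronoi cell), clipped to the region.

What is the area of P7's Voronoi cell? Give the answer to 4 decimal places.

Area of P7's cell: 140.2142

1. box [0,62]×[0,84]: [(0, 0) (62, 0) (62, 84) (0, 84)]
2. ⊥bis P7·P0 via (31.41,78.915): [(27.7878, 0) (62, 0) (62, 84) (31.6434, 84)]  |A|=2711.8883
3. ⊥bis P7·P1 via (53.175,75.42): [(62, 65.1986) (62, 84) (45.7671, 84)]  |A|=152.6
4. ⊥bis P7·P2 via (51.705,48.61): [(62, 65.1986) (62, 84) (45.7671, 84)]  |A|=152.6
5. ⊥bis P7·P3 via (55.84,70.555): [(57.3902, 70.5379) (62, 70.4869) (62, 84) (45.7671, 84)]  |A|=140.4111
6. ⊥bis P7·P4 via (48.93,75.555): [(46.5019, 83.149) (57.3902, 70.5379) (62, 70.4869) (62, 84) (46.2298, 84)]  |A|=140.2142
7. ⊥bis P7·P5 via (34.63,44.85): [(46.5019, 83.149) (57.3902, 70.5379) (62, 70.4869) (62, 84) (46.2298, 84)]  |A|=140.2142
8. ⊥bis P7·P6 via (50.39,62.18): [(46.5019, 83.149) (57.3902, 70.5379) (62, 70.4869) (62, 84) (46.2298, 84)]  |A|=140.2142
9. canonical 5-gon: [(46.5019, 83.149) (57.3902, 70.5379) (62, 70.4869) (62, 84) (46.2298, 84)]
10. shoelace: 140.2142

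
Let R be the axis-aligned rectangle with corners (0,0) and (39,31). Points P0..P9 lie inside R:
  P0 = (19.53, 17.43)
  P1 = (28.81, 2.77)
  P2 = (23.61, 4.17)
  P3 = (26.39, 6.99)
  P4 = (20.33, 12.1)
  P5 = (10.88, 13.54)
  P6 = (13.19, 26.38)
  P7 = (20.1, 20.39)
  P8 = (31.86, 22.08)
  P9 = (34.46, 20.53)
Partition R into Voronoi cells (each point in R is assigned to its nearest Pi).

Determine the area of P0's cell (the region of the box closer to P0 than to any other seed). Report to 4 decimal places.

Area of P0's cell: 47.6197

1. box [0,39]×[0,31]: [(0, 0) (39, 0) (39, 31) (0, 31)]
2. ⊥bis P0·P1 via (24.17,10.1): [(0, 0) (8.2146, 0) (39, 19.4876) (39, 31) (0, 31)]  |A|=909.0331
3. ⊥bis P0·P2 via (21.57,10.8): [(0, 4.1631) (28.7808, 13.0187) (39, 19.4876) (39, 31) (0, 31)]  |A|=795.653
4. ⊥bis P0·P3 via (22.96,12.21): [(0, 4.1631) (20.1486, 10.3626) (39, 22.7497) (39, 31) (0, 31)]  |A|=750.5564
5. ⊥bis P0·P4 via (19.93,14.765): [(0, 11.7736) (28.8965, 16.1108) (39, 22.7497) (39, 31) (0, 31)]  |A|=609.805
6. ⊥bis P0·P5 via (15.205,15.485): [(15.8071, 14.1462) (28.8965, 16.1108) (39, 22.7497) (39, 31) (8.2277, 31)]  |A|=388.5142
7. ⊥bis P0·P6 via (16.36,21.905): [(13.2944, 19.7334) (15.8071, 14.1462) (28.8965, 16.1108) (39, 22.7497) (39, 31) (29.1992, 31)]  |A|=270.3761
8. ⊥bis P0·P7 via (19.815,18.91): [(13.7742, 20.0733) (13.2944, 19.7334) (15.8071, 14.1462) (28.8965, 16.1108) (30.1328, 16.9231)]  |A|=51.1466
9. ⊥bis P0·P8 via (25.695,19.755): [(26.4991, 17.6229) (13.7742, 20.0733) (13.2944, 19.7334) (15.8071, 14.1462) (27.1672, 15.8513)]  |A|=47.6197
10. ⊥bis P0·P9 via (26.995,18.98): [(26.4991, 17.6229) (13.7742, 20.0733) (13.2944, 19.7334) (15.8071, 14.1462) (27.1672, 15.8513)]  |A|=47.6197
11. canonical 5-gon: [(26.4991, 17.6229) (13.7742, 20.0733) (13.2944, 19.7334) (15.8071, 14.1462) (27.1672, 15.8513)]
12. shoelace: 47.6197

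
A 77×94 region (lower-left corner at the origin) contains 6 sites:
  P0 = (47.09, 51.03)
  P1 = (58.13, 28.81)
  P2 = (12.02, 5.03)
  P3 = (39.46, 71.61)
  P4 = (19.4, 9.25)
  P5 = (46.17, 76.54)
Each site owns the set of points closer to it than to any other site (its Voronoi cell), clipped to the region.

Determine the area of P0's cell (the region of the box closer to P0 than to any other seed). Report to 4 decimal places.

1. box [0,77]×[0,94]: [(0, 0) (77, 0) (77, 94) (0, 94)]
2. ⊥bis P0·P1 via (52.61,39.92): [(0, 13.7807) (77, 52.0382) (77, 94) (0, 94)]  |A|=4703.9723
3. ⊥bis P0·P2 via (29.555,28.03): [(0, 50.5625) (29.2095, 28.2934) (77, 52.0382) (77, 94) (0, 94)]  |A|=4166.7851
4. ⊥bis P0·P3 via (43.275,61.32): [(4.6655, 47.0056) (29.2095, 28.2934) (77, 52.0382) (77, 73.8235)]  |A|=1526.4424
5. ⊥bis P0·P4 via (33.245,30.14): [(6.6739, 47.7502) (33.1083, 30.2306) (77, 52.0382) (77, 73.8235)]  |A|=1438.7564
6. ⊥bis P0·P5 via (46.63,63.785): [(50.2786, 63.9166) (6.6739, 47.7502) (33.1083, 30.2306) (77, 52.0382) (77, 64.8803)]  |A|=1319.269
7. canonical 5-gon: [(50.2786, 63.9166) (6.6739, 47.7502) (33.1083, 30.2306) (77, 52.0382) (77, 64.8803)]
8. shoelace: 1319.269

Area of P0's cell: 1319.2690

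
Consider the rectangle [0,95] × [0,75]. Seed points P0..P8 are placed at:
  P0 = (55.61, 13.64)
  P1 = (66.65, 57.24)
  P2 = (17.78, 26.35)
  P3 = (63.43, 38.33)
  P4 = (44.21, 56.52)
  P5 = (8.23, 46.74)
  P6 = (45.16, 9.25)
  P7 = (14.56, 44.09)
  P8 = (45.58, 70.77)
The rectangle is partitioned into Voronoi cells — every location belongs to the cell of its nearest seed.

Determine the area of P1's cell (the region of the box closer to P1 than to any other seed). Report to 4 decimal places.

1. box [0,95]×[0,75]: [(0, 0) (95, 0) (95, 75) (0, 75)]
2. ⊥bis P1·P0 via (61.13,35.44): [(0, 50.9188) (95, 26.8637) (95, 75) (0, 75)]  |A|=3430.3297
3. ⊥bis P1·P2 via (42.215,41.795): [(43.3931, 39.9312) (95, 26.8637) (95, 75) (21.2266, 75)]  |A|=2535.6545
4. ⊥bis P1·P3 via (65.04,47.785): [(35.2191, 52.8629) (95, 42.6834) (95, 75) (21.2266, 75)]  |A|=1782.5212
5. ⊥bis P1·P4 via (55.43,56.88): [(55.6706, 49.3804) (95, 42.6834) (95, 75) (54.8486, 75)]  |A|=1149.8266
6. ⊥bis P1·P5 via (37.44,51.99): [(55.6706, 49.3804) (95, 42.6834) (95, 75) (54.8486, 75)]  |A|=1149.8266
7. ⊥bis P1·P6 via (55.905,33.245): [(55.6706, 49.3804) (95, 42.6834) (95, 75) (54.8486, 75)]  |A|=1149.8266
8. ⊥bis P1·P7 via (40.605,50.665): [(55.6706, 49.3804) (95, 42.6834) (95, 75) (54.8486, 75)]  |A|=1149.8266
9. ⊥bis P1·P8 via (56.115,64.005): [(55.2449, 62.65) (55.6706, 49.3804) (95, 42.6834) (95, 75) (63.1754, 75)]  |A|=1098.4086
10. canonical 5-gon: [(55.2449, 62.65) (55.6706, 49.3804) (95, 42.6834) (95, 75) (63.1754, 75)]
11. shoelace: 1098.4086

Area of P1's cell: 1098.4086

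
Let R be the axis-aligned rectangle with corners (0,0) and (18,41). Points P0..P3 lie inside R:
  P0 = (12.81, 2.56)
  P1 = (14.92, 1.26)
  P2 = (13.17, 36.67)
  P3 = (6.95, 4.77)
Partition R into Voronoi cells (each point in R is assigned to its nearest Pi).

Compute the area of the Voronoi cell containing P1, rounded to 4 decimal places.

Area of P1's cell: 22.8975

1. box [0,18]×[0,41]: [(0, 0) (18, 0) (18, 41) (0, 41)]
2. ⊥bis P1·P0 via (13.865,1.91): [(12.6882, 0) (18, 0) (18, 8.6214)]  |A|=22.8975
3. ⊥bis P1·P2 via (14.045,18.965): [(12.6882, 0) (18, 0) (18, 8.6214)]  |A|=22.8975
4. ⊥bis P1·P3 via (10.935,3.015): [(12.6882, 0) (18, 0) (18, 8.6214)]  |A|=22.8975
5. canonical 3-gon: [(12.6882, 0) (18, 0) (18, 8.6214)]
6. shoelace: 22.8975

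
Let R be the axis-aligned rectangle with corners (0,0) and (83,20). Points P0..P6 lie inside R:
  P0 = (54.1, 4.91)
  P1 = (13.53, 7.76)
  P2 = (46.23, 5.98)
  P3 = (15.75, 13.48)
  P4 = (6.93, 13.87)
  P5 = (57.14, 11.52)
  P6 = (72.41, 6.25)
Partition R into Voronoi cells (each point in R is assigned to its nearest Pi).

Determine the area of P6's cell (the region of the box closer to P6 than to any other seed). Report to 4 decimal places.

Area of P6's cell: 352.2364

1. box [0,83]×[0,20]: [(0, 0) (83, 0) (83, 20) (0, 20)]
2. ⊥bis P6·P0 via (63.255,5.58): [(63.6634, 0) (83, 0) (83, 20) (62.1997, 20)]  |A|=401.3695
3. ⊥bis P6·P1 via (42.97,7.005): [(63.6634, 0) (83, 0) (83, 20) (62.1997, 20)]  |A|=401.3695
4. ⊥bis P6·P2 via (59.32,6.115): [(63.6634, 0) (83, 0) (83, 20) (62.1997, 20)]  |A|=401.3695
5. ⊥bis P6·P3 via (44.08,9.865): [(63.6634, 0) (83, 0) (83, 20) (62.1997, 20)]  |A|=401.3695
6. ⊥bis P6·P4 via (39.67,10.06): [(63.6634, 0) (83, 0) (83, 20) (62.1997, 20)]  |A|=401.3695
7. ⊥bis P6·P5 via (64.775,8.885): [(63.3214, 4.6731) (63.6634, 0) (83, 0) (83, 20) (68.611, 20)]  |A|=352.2364
8. canonical 5-gon: [(63.3214, 4.6731) (63.6634, 0) (83, 0) (83, 20) (68.611, 20)]
9. shoelace: 352.2364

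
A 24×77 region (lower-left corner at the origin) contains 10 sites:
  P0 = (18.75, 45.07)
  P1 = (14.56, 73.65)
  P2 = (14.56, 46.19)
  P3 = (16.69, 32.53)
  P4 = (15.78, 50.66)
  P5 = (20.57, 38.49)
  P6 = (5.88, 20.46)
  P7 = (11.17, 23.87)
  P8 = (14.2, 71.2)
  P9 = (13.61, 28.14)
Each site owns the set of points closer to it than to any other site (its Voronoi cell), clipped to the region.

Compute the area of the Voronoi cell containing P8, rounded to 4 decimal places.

Area of P8's cell: 289.7931

1. box [0,24]×[0,77]: [(0, 0) (24, 0) (24, 77) (0, 77)]
2. ⊥bis P8·P0 via (16.475,58.135): [(0, 55.2662) (24, 59.4453) (24, 77) (0, 77)]  |A|=471.4615
3. ⊥bis P8·P1 via (14.38,72.425): [(0, 74.538) (0, 55.2662) (24, 59.4453) (24, 71.0114)]  |A|=370.0546
4. ⊥bis P8·P2 via (14.38,58.695): [(0, 74.538) (0, 58.488) (20.1696, 58.7783) (24, 59.4453) (24, 71.0114)]  |A|=337.5635
5. ⊥bis P8·P3 via (15.445,51.865): [(0, 74.538) (0, 58.488) (20.1696, 58.7783) (24, 59.4453) (24, 71.0114)]  |A|=337.5635
6. ⊥bis P8·P4 via (14.99,60.93): [(0, 74.538) (0, 59.7769) (24, 61.6231) (24, 71.0114)]  |A|=289.7931
7. ⊥bis P8·P5 via (17.385,54.845): [(0, 74.538) (0, 59.7769) (24, 61.6231) (24, 71.0114)]  |A|=289.7931
8. ⊥bis P8·P6 via (10.04,45.83): [(0, 74.538) (0, 59.7769) (24, 61.6231) (24, 71.0114)]  |A|=289.7931
9. ⊥bis P8·P7 via (12.685,47.535): [(0, 74.538) (0, 59.7769) (24, 61.6231) (24, 71.0114)]  |A|=289.7931
10. ⊥bis P8·P9 via (13.905,49.67): [(0, 74.538) (0, 59.7769) (24, 61.6231) (24, 71.0114)]  |A|=289.7931
11. canonical 4-gon: [(0, 74.538) (0, 59.7769) (24, 61.6231) (24, 71.0114)]
12. shoelace: 289.7931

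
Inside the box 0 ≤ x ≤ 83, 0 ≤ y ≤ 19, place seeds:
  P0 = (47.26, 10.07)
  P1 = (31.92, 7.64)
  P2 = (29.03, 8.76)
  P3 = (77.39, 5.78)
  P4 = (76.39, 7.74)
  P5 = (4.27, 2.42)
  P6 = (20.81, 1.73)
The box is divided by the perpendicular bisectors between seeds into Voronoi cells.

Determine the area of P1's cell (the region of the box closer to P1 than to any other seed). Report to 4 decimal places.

1. box [0,83]×[0,19]: [(0, 0) (83, 0) (83, 19) (0, 19)]
2. ⊥bis P1·P0 via (39.59,8.855): [(0, 0) (40.9927, 0) (37.9829, 19) (0, 19)]  |A|=750.2687
3. ⊥bis P1·P2 via (30.475,8.2): [(27.2971, 0) (40.9927, 0) (37.9829, 19) (34.6605, 19)]  |A|=161.6714
4. ⊥bis P1·P3 via (54.655,6.71): [(27.2971, 0) (40.9927, 0) (37.9829, 19) (34.6605, 19)]  |A|=161.6714
5. ⊥bis P1·P4 via (54.155,7.69): [(27.2971, 0) (40.9927, 0) (37.9829, 19) (34.6605, 19)]  |A|=161.6714
6. ⊥bis P1·P5 via (18.095,5.03): [(27.2971, 0) (40.9927, 0) (37.9829, 19) (34.6605, 19)]  |A|=161.6714
7. ⊥bis P1·P6 via (26.365,4.685): [(27.9547, 1.6966) (28.8572, 0) (40.9927, 0) (37.9829, 19) (34.6605, 19)]  |A|=160.3479
8. canonical 5-gon: [(27.9547, 1.6966) (28.8572, 0) (40.9927, 0) (37.9829, 19) (34.6605, 19)]
9. shoelace: 160.3479

Area of P1's cell: 160.3479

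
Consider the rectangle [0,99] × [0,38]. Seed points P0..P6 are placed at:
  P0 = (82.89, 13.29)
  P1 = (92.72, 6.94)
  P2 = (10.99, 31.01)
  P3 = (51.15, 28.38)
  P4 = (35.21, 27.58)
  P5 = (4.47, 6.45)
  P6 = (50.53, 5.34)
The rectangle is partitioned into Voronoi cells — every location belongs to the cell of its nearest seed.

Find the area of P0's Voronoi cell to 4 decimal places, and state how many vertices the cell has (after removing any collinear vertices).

1. box [0,99]×[0,38]: [(0, 0) (99, 0) (99, 38) (0, 38)]
2. ⊥bis P0·P1 via (87.805,10.115): [(0, 0) (81.2709, 0) (99, 27.4452) (99, 38) (0, 38)]  |A|=3518.7105
3. ⊥bis P0·P2 via (46.94,22.15): [(41.4811, 0) (81.2709, 0) (99, 27.4452) (99, 38) (50.8463, 38)]  |A|=1764.4909
4. ⊥bis P0·P3 via (67.02,20.835): [(57.1145, 0) (81.2709, 0) (99, 27.4452) (99, 38) (75.1807, 38)]  |A|=1005.1019
5. ⊥bis P0·P4 via (59.05,20.435): [(57.1145, 0) (81.2709, 0) (99, 27.4452) (99, 38) (75.1807, 38)]  |A|=1005.1019
6. ⊥bis P0·P5 via (43.68,9.87): [(57.1145, 0) (81.2709, 0) (99, 27.4452) (99, 38) (75.1807, 38)]  |A|=1005.1019
7. ⊥bis P0·P6 via (66.71,9.315): [(64.9497, 16.4803) (68.9985, 0) (81.2709, 0) (99, 27.4452) (99, 38) (75.1807, 38)]  |A|=907.1764
8. canonical 6-gon: [(64.9497, 16.4803) (68.9985, 0) (81.2709, 0) (99, 27.4452) (99, 38) (75.1807, 38)]
9. shoelace: 907.1764

Area of P0's cell: 907.1764 (6 vertices)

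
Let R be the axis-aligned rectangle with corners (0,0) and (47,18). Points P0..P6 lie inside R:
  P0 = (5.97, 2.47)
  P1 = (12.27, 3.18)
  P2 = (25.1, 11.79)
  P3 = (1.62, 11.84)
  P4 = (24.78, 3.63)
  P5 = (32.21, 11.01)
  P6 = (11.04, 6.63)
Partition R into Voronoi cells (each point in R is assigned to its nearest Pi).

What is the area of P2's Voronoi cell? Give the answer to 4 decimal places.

Area of P2's cell: 123.7466

1. box [0,47]×[0,18]: [(0, 0) (47, 0) (47, 18) (0, 18)]
2. ⊥bis P2·P0 via (15.535,7.13): [(19.0087, 0) (47, 0) (47, 18) (10.2392, 18)]  |A|=582.7689
3. ⊥bis P2·P1 via (18.685,7.485): [(23.7081, 0) (47, 0) (47, 18) (11.6286, 18)]  |A|=527.9704
4. ⊥bis P2·P3 via (13.36,11.815): [(13.3677, 15.4085) (23.7081, 0) (47, 0) (47, 18) (13.3732, 18)]  |A|=525.7099
5. ⊥bis P2·P4 via (24.94,7.71): [(13.3677, 15.4085) (18.3609, 7.968) (47, 6.8449) (47, 18) (13.3732, 18)]  |A|=334.8987
6. ⊥bis P2·P5 via (28.655,11.4): [(13.3677, 15.4085) (18.3609, 7.968) (28.236, 7.5807) (29.3791, 18) (13.3732, 18)]  |A|=138.443
7. ⊥bis P2·P6 via (18.07,9.21): [(18.5282, 7.9614) (28.236, 7.5807) (29.3791, 18) (14.8441, 18)]  |A|=123.7466
8. canonical 4-gon: [(18.5282, 7.9614) (28.236, 7.5807) (29.3791, 18) (14.8441, 18)]
9. shoelace: 123.7466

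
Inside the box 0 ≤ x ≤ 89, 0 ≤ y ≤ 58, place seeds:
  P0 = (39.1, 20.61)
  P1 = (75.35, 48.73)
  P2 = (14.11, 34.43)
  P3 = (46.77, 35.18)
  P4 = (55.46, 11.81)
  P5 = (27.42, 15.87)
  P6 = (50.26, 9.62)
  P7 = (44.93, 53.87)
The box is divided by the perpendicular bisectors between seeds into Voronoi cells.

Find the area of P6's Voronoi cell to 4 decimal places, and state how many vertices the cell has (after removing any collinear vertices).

Area of P6's cell: 248.7546 (4 vertices)

1. box [0,89]×[0,58]: [(0, 0) (89, 0) (89, 58) (0, 58)]
2. ⊥bis P6·P0 via (44.68,15.115): [(29.7952, 0) (89, 0) (89, 58) (86.9117, 58)]  |A|=1777.4976
3. ⊥bis P6·P1 via (62.805,29.175): [(60.1826, 30.8574) (29.7952, 0) (89, 0) (89, 12.3703)]  |A|=1091.6911
4. ⊥bis P6·P2 via (32.185,22.025): [(60.1826, 30.8574) (29.7952, 0) (89, 0) (89, 12.3703)]  |A|=1091.6911
5. ⊥bis P6·P3 via (48.515,22.4): [(69.0048, 25.1977) (52.3727, 22.9267) (29.7952, 0) (89, 0) (89, 12.3703)]  |A|=1034.6079
6. ⊥bis P6·P4 via (52.86,10.715): [(49.1116, 19.6152) (29.7952, 0) (57.3727, 0)]  |A|=270.4683
7. ⊥bis P6·P5 via (38.84,12.745): [(49.1116, 19.6152) (37.4908, 7.8146) (35.3524, 0) (57.3727, 0)]  |A|=248.7546
8. ⊥bis P6·P7 via (47.595,31.745): [(49.1116, 19.6152) (37.4908, 7.8146) (35.3524, 0) (57.3727, 0)]  |A|=248.7546
9. canonical 4-gon: [(49.1116, 19.6152) (37.4908, 7.8146) (35.3524, 0) (57.3727, 0)]
10. shoelace: 248.7546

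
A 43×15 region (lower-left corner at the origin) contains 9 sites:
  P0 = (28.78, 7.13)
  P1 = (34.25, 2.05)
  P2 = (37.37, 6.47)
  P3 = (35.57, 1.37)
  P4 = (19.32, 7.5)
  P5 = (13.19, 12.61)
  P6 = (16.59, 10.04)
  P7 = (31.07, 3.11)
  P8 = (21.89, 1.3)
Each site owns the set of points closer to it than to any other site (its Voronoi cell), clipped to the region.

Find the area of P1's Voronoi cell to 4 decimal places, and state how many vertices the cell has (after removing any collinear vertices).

Area of P1's cell: 13.0180 (4 vertices)

1. box [0,43]×[0,15]: [(0, 0) (43, 0) (43, 15) (0, 15)]
2. ⊥bis P1·P0 via (31.515,4.59): [(27.2523, 0) (43, 0) (43, 15) (41.1828, 15)]  |A|=131.7372
3. ⊥bis P1·P2 via (35.81,4.26): [(33.0306, 6.2219) (27.2523, 0) (41.845, 0)]  |A|=45.3976
4. ⊥bis P1·P3 via (34.91,1.71): [(36.1133, 4.0459) (33.0306, 6.2219) (27.2523, 0) (34.0291, 0)]  |A|=29.5865
5. ⊥bis P1·P4 via (26.785,4.775): [(36.1133, 4.0459) (33.0306, 6.2219) (27.2523, 0) (34.0291, 0)]  |A|=29.5865
6. ⊥bis P1·P5 via (23.72,7.33): [(36.1133, 4.0459) (33.0306, 6.2219) (27.2523, 0) (34.0291, 0)]  |A|=29.5865
7. ⊥bis P1·P6 via (25.42,6.045): [(36.1133, 4.0459) (33.0306, 6.2219) (27.2523, 0) (34.0291, 0)]  |A|=29.5865
8. ⊥bis P1·P7 via (32.66,2.58): [(36.1133, 4.0459) (33.7133, 5.74) (31.8, 0) (34.0291, 0)]  |A|=13.018
9. ⊥bis P1·P8 via (28.07,1.675): [(36.1133, 4.0459) (33.7133, 5.74) (31.8, 0) (34.0291, 0)]  |A|=13.018
10. canonical 4-gon: [(36.1133, 4.0459) (33.7133, 5.74) (31.8, 0) (34.0291, 0)]
11. shoelace: 13.018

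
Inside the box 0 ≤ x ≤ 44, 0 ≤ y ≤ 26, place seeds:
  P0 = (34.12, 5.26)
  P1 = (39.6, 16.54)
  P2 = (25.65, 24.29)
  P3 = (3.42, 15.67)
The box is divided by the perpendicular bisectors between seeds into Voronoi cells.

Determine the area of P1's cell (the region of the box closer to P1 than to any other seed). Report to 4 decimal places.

Area of P1's cell: 183.2901

1. box [0,44]×[0,26]: [(0, 0) (44, 0) (44, 26) (0, 26)]
2. ⊥bis P1·P0 via (36.86,10.9): [(44, 7.4313) (44, 26) (5.7782, 26)]  |A|=354.8646
3. ⊥bis P1·P2 via (32.625,20.415): [(29.3625, 14.5424) (44, 7.4313) (44, 26) (35.7278, 26)]  |A|=183.2901
4. ⊥bis P1·P3 via (21.51,16.105): [(29.3625, 14.5424) (44, 7.4313) (44, 26) (35.7278, 26)]  |A|=183.2901
5. canonical 4-gon: [(29.3625, 14.5424) (44, 7.4313) (44, 26) (35.7278, 26)]
6. shoelace: 183.2901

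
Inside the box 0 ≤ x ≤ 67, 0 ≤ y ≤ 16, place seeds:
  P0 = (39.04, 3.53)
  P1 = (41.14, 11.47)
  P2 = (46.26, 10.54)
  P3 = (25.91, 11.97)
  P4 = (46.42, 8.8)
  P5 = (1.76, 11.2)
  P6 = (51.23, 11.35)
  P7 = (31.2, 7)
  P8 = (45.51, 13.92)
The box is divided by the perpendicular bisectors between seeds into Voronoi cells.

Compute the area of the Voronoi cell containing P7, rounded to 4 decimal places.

1. box [0,67]×[0,16]: [(0, 0) (67, 0) (67, 16) (0, 16)]
2. ⊥bis P7·P0 via (35.12,5.265): [(0, 0) (32.7897, 0) (39.8713, 16) (0, 16)]  |A|=581.2883
3. ⊥bis P7·P1 via (36.17,9.235): [(0, 0) (32.7897, 0) (36.5264, 8.4425) (33.1278, 16) (0, 16)]  |A|=555.8062
4. ⊥bis P7·P2 via (38.73,8.77): [(0, 0) (32.7897, 0) (36.5264, 8.4425) (33.1278, 16) (0, 16)]  |A|=555.8062
5. ⊥bis P7·P3 via (28.555,9.485): [(19.6438, 0) (32.7897, 0) (36.5264, 8.4425) (33.6289, 14.8856)]  |A|=122.1115
6. ⊥bis P7·P4 via (38.81,7.9): [(19.6438, 0) (32.7897, 0) (36.5264, 8.4425) (33.6289, 14.8856)]  |A|=122.1115
7. ⊥bis P7·P5 via (16.48,9.1): [(19.6438, 0) (32.7897, 0) (36.5264, 8.4425) (33.6289, 14.8856)]  |A|=122.1115
8. ⊥bis P7·P6 via (41.215,9.175): [(19.6438, 0) (32.7897, 0) (36.5264, 8.4425) (33.6289, 14.8856)]  |A|=122.1115
9. ⊥bis P7·P8 via (38.355,10.46): [(19.6438, 0) (32.7897, 0) (36.5264, 8.4425) (33.6289, 14.8856)]  |A|=122.1115
10. canonical 4-gon: [(19.6438, 0) (32.7897, 0) (36.5264, 8.4425) (33.6289, 14.8856)]
11. shoelace: 122.1115

Area of P7's cell: 122.1115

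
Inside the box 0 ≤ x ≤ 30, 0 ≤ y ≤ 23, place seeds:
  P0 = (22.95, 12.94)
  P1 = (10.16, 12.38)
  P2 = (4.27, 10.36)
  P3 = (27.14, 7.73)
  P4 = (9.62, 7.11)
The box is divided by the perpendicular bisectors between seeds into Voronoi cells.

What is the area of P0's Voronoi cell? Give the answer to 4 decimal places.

Area of P0's cell: 185.8433

1. box [0,30]×[0,23]: [(0, 0) (30, 0) (30, 23) (0, 23)]
2. ⊥bis P0·P1 via (16.555,12.66): [(17.1093, 0) (30, 0) (30, 23) (16.1023, 23)]  |A|=308.0668
3. ⊥bis P0·P2 via (13.61,11.65): [(17.1093, 0) (30, 0) (30, 23) (16.1023, 23)]  |A|=308.0668
4. ⊥bis P0·P3 via (25.045,10.335): [(16.9421, 3.8185) (30, 14.3199) (30, 23) (16.1023, 23)]  |A|=189.9615
5. ⊥bis P0·P4 via (16.285,10.025): [(16.7132, 9.0458) (18.4641, 5.0425) (30, 14.3199) (30, 23) (16.1023, 23)]  |A|=185.8433
6. canonical 5-gon: [(16.7132, 9.0458) (18.4641, 5.0425) (30, 14.3199) (30, 23) (16.1023, 23)]
7. shoelace: 185.8433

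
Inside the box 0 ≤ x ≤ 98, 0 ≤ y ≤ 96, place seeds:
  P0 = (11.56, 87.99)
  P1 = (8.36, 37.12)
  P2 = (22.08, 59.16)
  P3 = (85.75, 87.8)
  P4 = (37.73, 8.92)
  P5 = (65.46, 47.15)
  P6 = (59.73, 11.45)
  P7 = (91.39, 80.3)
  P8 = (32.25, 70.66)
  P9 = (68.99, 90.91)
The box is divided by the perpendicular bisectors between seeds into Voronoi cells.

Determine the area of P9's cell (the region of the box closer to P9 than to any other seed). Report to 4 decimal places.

1. box [0,98]×[0,96]: [(0, 0) (98, 0) (98, 96) (0, 96)]
2. ⊥bis P9·P0 via (40.275,89.45): [(44.823, 0) (98, 0) (98, 96) (39.942, 96)]  |A|=5339.2795
3. ⊥bis P9·P1 via (38.675,64.015): [(41.7441, 60.5556) (95.4681, 0) (98, 0) (98, 96) (39.942, 96)]  |A|=3805.8578
4. ⊥bis P9·P2 via (45.535,75.035): [(40.6402, 82.2669) (96.3208, 0) (98, 0) (98, 96) (39.942, 96)]  |A|=3220.9985
5. ⊥bis P9·P3 via (77.37,89.355): [(40.6402, 82.2669) (68.4346, 41.2013) (78.6031, 96) (39.942, 96)]  |A|=1235.8014
6. ⊥bis P9·P4 via (53.36,49.915): [(40.6402, 82.2669) (65.7287, 45.1992) (68.9486, 43.9716) (78.6031, 96) (39.942, 96)]  |A|=1231.0258
7. ⊥bis P9·P5 via (67.225,69.03): [(40.6402, 82.2669) (48.5815, 70.5339) (73.5045, 68.5235) (78.6031, 96) (39.942, 96)]  |A|=890.2301
8. ⊥bis P9·P6 via (64.36,51.18): [(40.6402, 82.2669) (48.5815, 70.5339) (73.5045, 68.5235) (78.6031, 96) (39.942, 96)]  |A|=890.2301
9. ⊥bis P9·P7 via (80.19,85.605): [(40.6402, 82.2669) (48.5815, 70.5339) (72.1509, 68.6326) (74.4096, 73.4014) (78.6031, 96) (39.942, 96)]  |A|=886.8792
10. ⊥bis P9·P8 via (50.62,80.785): [(56.6278, 69.8848) (72.1509, 68.6326) (74.4096, 73.4014) (78.6031, 96) (42.2339, 96)]  |A|=706.8681
11. canonical 5-gon: [(56.6278, 69.8848) (72.1509, 68.6326) (74.4096, 73.4014) (78.6031, 96) (42.2339, 96)]
12. shoelace: 706.8681

Area of P9's cell: 706.8681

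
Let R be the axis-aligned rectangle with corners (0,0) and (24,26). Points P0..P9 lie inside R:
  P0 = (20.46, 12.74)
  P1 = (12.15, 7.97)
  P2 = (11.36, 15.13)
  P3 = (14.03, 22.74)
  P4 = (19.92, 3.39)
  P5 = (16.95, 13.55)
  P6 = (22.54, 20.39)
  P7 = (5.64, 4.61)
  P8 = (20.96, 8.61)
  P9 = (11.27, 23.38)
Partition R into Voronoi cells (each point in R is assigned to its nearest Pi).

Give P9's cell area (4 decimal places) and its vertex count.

1. box [0,24]×[0,26]: [(0, 0) (24, 0) (24, 26) (0, 26)]
2. ⊥bis P9·P0 via (15.865,18.06): [(0, 4.3571) (24, 25.0864) (24, 26) (0, 26)]  |A|=270.6788
3. ⊥bis P9·P1 via (11.71,15.675): [(0, 15.0063) (13.2024, 15.7602) (24, 25.0864) (24, 26) (0, 26)]  |A|=200.3813
4. ⊥bis P9·P2 via (11.315,19.255): [(0, 19.1316) (17.3244, 19.3206) (24, 25.0864) (24, 26) (0, 26)]  |A|=142.6987
5. ⊥bis P9·P3 via (12.65,23.06): [(0, 19.1316) (11.7688, 19.26) (13.3317, 26) (0, 26)]  |A|=85.345
6. ⊥bis P9·P4 via (15.595,13.385): [(0, 19.1316) (11.7688, 19.26) (13.3317, 26) (0, 26)]  |A|=85.345
7. ⊥bis P9·P5 via (14.11,18.465): [(0, 19.1316) (11.7688, 19.26) (13.3317, 26) (0, 26)]  |A|=85.345
8. ⊥bis P9·P6 via (16.905,21.885): [(0, 19.1316) (11.7688, 19.26) (13.3317, 26) (0, 26)]  |A|=85.345
9. ⊥bis P9·P7 via (8.455,13.995): [(0, 19.1316) (11.7688, 19.26) (13.3317, 26) (0, 26)]  |A|=85.345
10. ⊥bis P9·P8 via (16.115,15.995): [(0, 19.1316) (11.7688, 19.26) (13.3317, 26) (0, 26)]  |A|=85.345
11. canonical 4-gon: [(0, 19.1316) (11.7688, 19.26) (13.3317, 26) (0, 26)]
12. shoelace: 85.345

Area of P9's cell: 85.3450 (4 vertices)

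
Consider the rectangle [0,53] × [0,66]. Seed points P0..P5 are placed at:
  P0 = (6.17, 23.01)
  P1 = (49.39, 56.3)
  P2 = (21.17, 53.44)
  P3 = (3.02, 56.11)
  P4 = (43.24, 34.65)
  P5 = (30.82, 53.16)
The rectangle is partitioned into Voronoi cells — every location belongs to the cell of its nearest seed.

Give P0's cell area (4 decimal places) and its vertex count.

1. box [0,53]×[0,66]: [(0, 0) (53, 0) (53, 66) (0, 66)]
2. ⊥bis P0·P1 via (27.78,39.655): [(0, 0) (53, 0) (53, 6.9122) (7.4879, 66) (0, 66)]  |A|=2153.3943
3. ⊥bis P0·P2 via (13.67,38.225): [(0, 44.9634) (0, 0) (53, 0) (53, 6.9122) (38.192, 26.1373)]  |A|=1602.4363
4. ⊥bis P0·P3 via (4.595,39.56): [(9.9315, 40.0679) (0, 39.1227) (0, 0) (53, 0) (53, 6.9122) (38.192, 26.1373)]  |A|=1573.4329
5. ⊥bis P0·P4 via (24.705,28.83): [(23.2355, 33.5098) (9.9315, 40.0679) (0, 39.1227) (0, 0) (33.7576, 0)]  |A|=1058.9772
6. ⊥bis P0·P5 via (18.495,38.085): [(23.2355, 33.5098) (9.9315, 40.0679) (0, 39.1227) (0, 0) (33.7576, 0)]  |A|=1058.9772
7. canonical 5-gon: [(23.2355, 33.5098) (9.9315, 40.0679) (0, 39.1227) (0, 0) (33.7576, 0)]
8. shoelace: 1058.9772

Area of P0's cell: 1058.9772 (5 vertices)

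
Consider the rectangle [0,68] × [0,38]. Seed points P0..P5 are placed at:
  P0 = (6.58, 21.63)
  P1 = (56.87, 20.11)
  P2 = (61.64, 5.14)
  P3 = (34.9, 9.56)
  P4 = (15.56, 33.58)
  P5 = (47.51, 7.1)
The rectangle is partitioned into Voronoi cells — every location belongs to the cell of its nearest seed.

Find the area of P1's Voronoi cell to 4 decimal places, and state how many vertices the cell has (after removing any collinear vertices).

Area of P1's cell: 640.1871 (6 vertices)

1. box [0,68]×[0,38]: [(0, 0) (68, 0) (68, 38) (0, 38)]
2. ⊥bis P1·P0 via (31.725,20.87): [(31.0942, 0) (68, 0) (68, 38) (32.2427, 38)]  |A|=1380.5978
3. ⊥bis P1·P2 via (59.255,12.625): [(31.2057, 3.6874) (68, 15.4115) (68, 38) (32.2427, 38)]  |A|=1029.0263
4. ⊥bis P1·P3 via (45.885,14.835): [(48.5797, 9.2234) (68, 15.4115) (68, 38) (34.7612, 38)]  |A|=697.5879
5. ⊥bis P1·P4 via (36.215,26.845): [(37.7934, 31.6855) (48.5797, 9.2234) (68, 15.4115) (68, 38) (39.8523, 38)]  |A|=681.5139
6. ⊥bis P1·P5 via (52.19,13.605): [(37.7934, 31.6855) (43.4594, 19.8862) (55.3026, 11.3656) (68, 15.4115) (68, 38) (39.8523, 38)]  |A|=640.1871
7. canonical 6-gon: [(37.7934, 31.6855) (43.4594, 19.8862) (55.3026, 11.3656) (68, 15.4115) (68, 38) (39.8523, 38)]
8. shoelace: 640.1871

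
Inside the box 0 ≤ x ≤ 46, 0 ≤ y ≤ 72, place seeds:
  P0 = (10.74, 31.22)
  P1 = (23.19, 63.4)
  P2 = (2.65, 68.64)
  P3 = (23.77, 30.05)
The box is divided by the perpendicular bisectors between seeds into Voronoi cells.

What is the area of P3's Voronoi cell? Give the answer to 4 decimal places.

1. box [0,46]×[0,72]: [(0, 0) (46, 0) (46, 72) (0, 72)]
2. ⊥bis P3·P0 via (17.255,30.635): [(14.5042, 0) (46, 0) (46, 72) (20.9693, 72)]  |A|=2034.9548
3. ⊥bis P3·P1 via (23.48,46.725): [(18.6923, 46.6417) (14.5042, 0) (46, 0) (46, 47.1167)]  |A|=1377.8334
4. ⊥bis P3·P2 via (13.21,49.345): [(18.6923, 46.6417) (14.5042, 0) (46, 0) (46, 47.1167)]  |A|=1377.8334
5. canonical 4-gon: [(18.6923, 46.6417) (14.5042, 0) (46, 0) (46, 47.1167)]
6. shoelace: 1377.8334

Area of P3's cell: 1377.8334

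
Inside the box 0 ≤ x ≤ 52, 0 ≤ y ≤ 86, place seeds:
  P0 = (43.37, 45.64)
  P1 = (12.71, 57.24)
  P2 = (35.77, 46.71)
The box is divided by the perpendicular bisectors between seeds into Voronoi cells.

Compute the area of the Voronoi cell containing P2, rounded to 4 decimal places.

1. box [0,52]×[0,86]: [(0, 0) (52, 0) (52, 86) (0, 86)]
2. ⊥bis P2·P0 via (39.57,46.175): [(0, 0) (33.069, 0) (45.1769, 86) (0, 86)]  |A|=3364.5774
3. ⊥bis P2·P1 via (24.24,51.975): [(0.5064, 0) (33.069, 0) (45.1769, 86) (39.777, 86)]  |A|=1632.3911
4. canonical 4-gon: [(0.5064, 0) (33.069, 0) (45.1769, 86) (39.777, 86)]
5. shoelace: 1632.3911

Area of P2's cell: 1632.3911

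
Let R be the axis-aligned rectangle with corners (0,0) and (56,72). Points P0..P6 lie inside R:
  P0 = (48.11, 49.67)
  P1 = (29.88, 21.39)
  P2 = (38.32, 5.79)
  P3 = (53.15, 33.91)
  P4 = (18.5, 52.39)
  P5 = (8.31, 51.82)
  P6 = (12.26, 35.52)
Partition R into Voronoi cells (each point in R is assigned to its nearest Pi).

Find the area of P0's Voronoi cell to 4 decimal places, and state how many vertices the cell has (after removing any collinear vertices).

Area of P0's cell: 710.3657 (5 vertices)

1. box [0,56]×[0,72]: [(0, 0) (56, 0) (56, 72) (0, 72)]
2. ⊥bis P0·P1 via (38.995,35.53): [(0, 60.6672) (56, 24.5681) (56, 72) (0, 72)]  |A|=1645.4114
3. ⊥bis P0·P2 via (43.215,27.73): [(0, 60.6672) (55.266, 25.0413) (56, 24.8776) (56, 72) (0, 72)]  |A|=1645.2978
4. ⊥bis P0·P3 via (50.63,41.79): [(0, 60.6672) (36.3622, 37.2272) (56, 43.5073) (56, 72) (0, 72)]  |A|=1459.4493
5. ⊥bis P0·P4 via (33.305,51.03): [(32.2789, 39.8594) (36.3622, 37.2272) (56, 43.5073) (56, 72) (35.2313, 72)]  |A|=710.3657
6. ⊥bis P0·P5 via (28.21,50.745): [(32.2789, 39.8594) (36.3622, 37.2272) (56, 43.5073) (56, 72) (35.2313, 72)]  |A|=710.3657
7. ⊥bis P0·P6 via (30.185,42.595): [(32.2789, 39.8594) (36.3622, 37.2272) (56, 43.5073) (56, 72) (35.2313, 72)]  |A|=710.3657
8. canonical 5-gon: [(32.2789, 39.8594) (36.3622, 37.2272) (56, 43.5073) (56, 72) (35.2313, 72)]
9. shoelace: 710.3657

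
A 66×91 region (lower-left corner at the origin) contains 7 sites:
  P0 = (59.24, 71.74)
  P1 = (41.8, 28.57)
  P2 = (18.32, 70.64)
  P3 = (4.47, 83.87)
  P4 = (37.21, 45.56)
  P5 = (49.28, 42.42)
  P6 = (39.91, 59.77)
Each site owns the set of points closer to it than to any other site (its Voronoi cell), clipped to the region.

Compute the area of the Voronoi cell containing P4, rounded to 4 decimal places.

1. box [0,66]×[0,91]: [(0, 0) (66, 0) (66, 91) (0, 91)]
2. ⊥bis P4·P0 via (48.225,58.65): [(0, 0) (66, 0) (66, 43.6927) (9.7809, 91) (0, 91)]  |A|=4676.2124
3. ⊥bis P4·P1 via (39.505,37.065): [(0, 26.3924) (65.523, 44.094) (9.7809, 91) (0, 91)]  |A|=2346.0362
4. ⊥bis P4·P2 via (27.765,58.1): [(0, 37.1877) (0, 26.3924) (65.523, 44.094) (38.9063, 66.4915)]  |A|=1179.3593
5. ⊥bis P4·P3 via (20.84,64.715): [(0, 37.1877) (0, 26.3924) (65.523, 44.094) (38.9063, 66.4915)]  |A|=1179.3593
6. ⊥bis P4·P5 via (43.245,43.99): [(0, 37.1877) (0, 26.3924) (41.59, 37.6283) (47.2682, 59.4551) (38.9063, 66.4915)]  |A|=936.5251
7. ⊥bis P4·P6 via (38.56,52.665): [(24.1773, 55.3978) (0, 37.1877) (0, 26.3924) (41.59, 37.6283) (45.1748, 51.4081)]  |A|=749.6641
8. canonical 5-gon: [(24.1773, 55.3978) (0, 37.1877) (0, 26.3924) (41.59, 37.6283) (45.1748, 51.4081)]
9. shoelace: 749.6641

Area of P4's cell: 749.6641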